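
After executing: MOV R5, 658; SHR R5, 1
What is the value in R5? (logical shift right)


Register state trace:
  MOV R5, 658  → R5 = 658
  SHR R5, 1  → R5 = 658 >> 1 = 658 // 2^1 = 329
Final: R5 = 329

329


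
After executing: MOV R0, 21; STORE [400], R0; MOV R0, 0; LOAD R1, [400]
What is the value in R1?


Register and memory trace:
  MOV R0, 21  → R0 = 21
  STORE [400], R0  → mem[400] = 21
  MOV R0, 0  → R0 = 0
  LOAD R1, [400]  → R1 = mem[400] = 21
Final: R1 = 21

21


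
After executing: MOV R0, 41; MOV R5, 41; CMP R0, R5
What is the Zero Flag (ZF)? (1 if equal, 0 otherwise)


Register state trace:
  MOV R0, 41  → R0 = 41
  MOV R5, 41  → R5 = 41
  CMP R0, R5  → computes 41 - 41 = 0
  Result is zero, so values are equal
ZF = 1

1


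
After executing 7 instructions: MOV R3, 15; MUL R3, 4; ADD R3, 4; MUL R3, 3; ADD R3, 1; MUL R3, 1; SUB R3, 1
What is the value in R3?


Register state trace:
  MOV R3, 15  → R3 = 15
  MUL R3, 4  → R3 = 15 * 4 = 60
  ADD R3, 4  → R3 = 60 + 4 = 64
  MUL R3, 3  → R3 = 64 * 3 = 192
  ADD R3, 1  → R3 = 192 + 1 = 193
  MUL R3, 1  → R3 = 193 * 1 = 193
  SUB R3, 1  → R3 = 193 - 1 = 192
Final: R3 = 192

192


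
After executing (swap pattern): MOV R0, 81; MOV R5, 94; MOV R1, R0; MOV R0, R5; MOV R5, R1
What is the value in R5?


Register state trace (swap pattern):
  MOV R0, 81  → R0 = 81
  MOV R5, 94  → R5 = 94
  MOV R1, R0  → R1 = 81  (save R0)
  MOV R0, R5  → R0 = 94  (R0 gets R5's value)
  MOV R5, R1  → R5 = 81  (R5 gets saved value)
Final: R5 = 81

81


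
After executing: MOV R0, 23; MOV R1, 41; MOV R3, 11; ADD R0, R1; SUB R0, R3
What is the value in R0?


Register state trace:
  MOV R0, 23  → R0 = 23
  MOV R1, 41  → R1 = 41
  MOV R3, 11  → R3 = 11
  ADD R0, R1  → R0 = 23 + 41 = 64
  SUB R0, R3  → R0 = 64 - 11 = 53
Final: R0 = 53

53


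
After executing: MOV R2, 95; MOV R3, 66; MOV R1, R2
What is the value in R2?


Register state trace:
  MOV R2, 95  → R2 = 95
  MOV R3, 66  → R3 = 66
  MOV R1, R2  → R1 = 95
Final: R2 = 95

95


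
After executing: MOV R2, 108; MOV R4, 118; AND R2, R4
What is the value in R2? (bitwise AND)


Register state trace:
  MOV R2, 108  → R2 = 108 (0b01101100)
  MOV R4, 118  → R4 = 118 (0b01110110)
  AND R2, R4  → R2 = 108 AND 118 = 100 (0b01100100)
Final: R2 = 100

100


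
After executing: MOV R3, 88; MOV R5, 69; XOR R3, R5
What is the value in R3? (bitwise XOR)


Register state trace:
  MOV R3, 88  → R3 = 88 (0b01011000)
  MOV R5, 69  → R5 = 69 (0b01000101)
  XOR R3, R5  → R3 = 88 XOR 69 = 29 (0b00011101)
Final: R3 = 29

29


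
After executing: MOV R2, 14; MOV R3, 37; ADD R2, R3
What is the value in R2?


Register state trace:
  MOV R2, 14  → R2 = 14
  MOV R3, 37  → R3 = 37
  ADD R2, R3  → R2 = 14 + 37 = 51
Final: R2 = 51

51


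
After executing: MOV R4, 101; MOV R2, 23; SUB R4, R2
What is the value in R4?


Register state trace:
  MOV R4, 101  → R4 = 101
  MOV R2, 23  → R2 = 23
  SUB R4, R2  → R4 = 101 - 23 = 78
Final: R4 = 78

78


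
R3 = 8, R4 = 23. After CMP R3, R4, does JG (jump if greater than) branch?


Trace:
  R3 = 8, R4 = 23
  CMP R3, R4  → compares 8 vs 23
  JG checks: is 8 greater than 23?
  8 < 23, so condition is false
Branch taken: No

No


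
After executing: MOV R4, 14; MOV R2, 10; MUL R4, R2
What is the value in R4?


Register state trace:
  MOV R4, 14  → R4 = 14
  MOV R2, 10  → R2 = 10
  MUL R4, R2  → R4 = 14 * 10 = 140
Final: R4 = 140

140


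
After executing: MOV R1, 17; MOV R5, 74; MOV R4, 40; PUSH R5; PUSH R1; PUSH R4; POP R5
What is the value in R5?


Stack trace (top is rightmost):
  MOV R1, 17  → R1 = 17
  MOV R5, 74  → R5 = 74
  MOV R4, 40  → R4 = 40
  PUSH R5  → stack: [74]
  PUSH R1  → stack: [74, 17]
  PUSH R4  → stack: [74, 17, 40]
  POP R5  → R5 = 40, stack: [74, 17]
Final: R5 = 40

40


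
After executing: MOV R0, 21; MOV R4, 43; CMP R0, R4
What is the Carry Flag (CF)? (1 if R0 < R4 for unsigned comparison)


Register state trace:
  MOV R0, 21  → R0 = 21
  MOV R4, 43  → R4 = 43
  CMP R0, R4  → unsigned 21 - 43: borrow occurs
  21 < 43, so CF = 1
CF = 1

1


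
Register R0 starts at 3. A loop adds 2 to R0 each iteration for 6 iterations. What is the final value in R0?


Starting value: R0 = 3
  Iter 1: R0 = 3 + 2 = 5
  Iter 2: R0 = 5 + 2 = 7
  Iter 3: R0 = 7 + 2 = 9
  Iter 4: R0 = 9 + 2 = 11
  Iter 5: R0 = 11 + 2 = 13
  Iter 6: R0 = 13 + 2 = 15
Final: R0 = 15

15


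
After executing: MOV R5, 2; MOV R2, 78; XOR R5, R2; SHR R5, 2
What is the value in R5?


Register state trace:
  MOV R5, 2  → R5 = 2 (0b00000010)
  MOV R2, 78  → R2 = 78 (0b01001110)
  XOR R5, R2  → R5 = 2 XOR 78 = 76 (0b01001100)
  SHR R5, 2  → R5 = 76 >> 2 = 19
Final: R5 = 19

19


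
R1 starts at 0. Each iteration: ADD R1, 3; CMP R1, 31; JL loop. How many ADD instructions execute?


Loop trace (R1 starts at 0, target 31, step 3):
  ADD #1: R1 = 0 + 3 = 3  → 3 < 31, loop
  ADD #2: R1 = 3 + 3 = 6  → 6 < 31, loop
  ADD #3: R1 = 6 + 3 = 9  → 9 < 31, loop
  ADD #4: R1 = 9 + 3 = 12  → 12 < 31, loop
  ADD #5: R1 = 12 + 3 = 15  → 15 < 31, loop
  ADD #6: R1 = 15 + 3 = 18  → 18 < 31, loop
  ADD #7: R1 = 18 + 3 = 21  → 21 < 31, loop
  ADD #8: R1 = 21 + 3 = 24  → 24 < 31, loop
  ADD #9: R1 = 24 + 3 = 27  → 27 < 31, loop
  ADD #10: R1 = 27 + 3 = 30  → 30 < 31, loop
  ADD #11: R1 = 30 + 3 = 33  → 33 >= 31, exit
Total ADD instructions: 11

11


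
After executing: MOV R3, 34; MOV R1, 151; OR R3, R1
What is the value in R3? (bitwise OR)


Register state trace:
  MOV R3, 34  → R3 = 34 (0b00100010)
  MOV R1, 151  → R1 = 151 (0b10010111)
  OR R3, R1   → R3 = 34 OR 151 = 183 (0b10110111)
Final: R3 = 183

183


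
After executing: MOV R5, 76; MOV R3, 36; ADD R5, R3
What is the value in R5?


Register state trace:
  MOV R5, 76  → R5 = 76
  MOV R3, 36  → R3 = 36
  ADD R5, R3  → R5 = 76 + 36 = 112
Final: R5 = 112

112


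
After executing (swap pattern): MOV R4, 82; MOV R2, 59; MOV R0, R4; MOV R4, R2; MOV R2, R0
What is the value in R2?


Register state trace (swap pattern):
  MOV R4, 82  → R4 = 82
  MOV R2, 59  → R2 = 59
  MOV R0, R4  → R0 = 82  (save R4)
  MOV R4, R2  → R4 = 59  (R4 gets R2's value)
  MOV R2, R0  → R2 = 82  (R2 gets saved value)
Final: R2 = 82

82


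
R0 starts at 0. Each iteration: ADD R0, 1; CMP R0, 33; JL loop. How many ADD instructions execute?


Loop trace (R0 starts at 0, target 33, step 1):
  ADD #1: R0 = 0 + 1 = 1  → 1 < 33, loop
  ADD #2: R0 = 1 + 1 = 2  → 2 < 33, loop
  ADD #3: R0 = 2 + 1 = 3  → 3 < 33, loop
  ADD #4: R0 = 3 + 1 = 4  → 4 < 33, loop
  ADD #5: R0 = 4 + 1 = 5  → 5 < 33, loop
  ADD #6: R0 = 5 + 1 = 6  → 6 < 33, loop
  ADD #7: R0 = 6 + 1 = 7  → 7 < 33, loop
  ADD #8: R0 = 7 + 1 = 8  → 8 < 33, loop
  ADD #9: R0 = 8 + 1 = 9  → 9 < 33, loop
  ADD #10: R0 = 9 + 1 = 10  → 10 < 33, loop
  ADD #11: R0 = 10 + 1 = 11  → 11 < 33, loop
  ADD #12: R0 = 11 + 1 = 12  → 12 < 33, loop
  ADD #13: R0 = 12 + 1 = 13  → 13 < 33, loop
  ADD #14: R0 = 13 + 1 = 14  → 14 < 33, loop
  ADD #15: R0 = 14 + 1 = 15  → 15 < 33, loop
  ADD #16: R0 = 15 + 1 = 16  → 16 < 33, loop
  ADD #17: R0 = 16 + 1 = 17  → 17 < 33, loop
  ADD #18: R0 = 17 + 1 = 18  → 18 < 33, loop
  ADD #19: R0 = 18 + 1 = 19  → 19 < 33, loop
  ADD #20: R0 = 19 + 1 = 20  → 20 < 33, loop
  ADD #21: R0 = 20 + 1 = 21  → 21 < 33, loop
  ADD #22: R0 = 21 + 1 = 22  → 22 < 33, loop
  ADD #23: R0 = 22 + 1 = 23  → 23 < 33, loop
  ADD #24: R0 = 23 + 1 = 24  → 24 < 33, loop
  ADD #25: R0 = 24 + 1 = 25  → 25 < 33, loop
  ADD #26: R0 = 25 + 1 = 26  → 26 < 33, loop
  ADD #27: R0 = 26 + 1 = 27  → 27 < 33, loop
  ADD #28: R0 = 27 + 1 = 28  → 28 < 33, loop
  ADD #29: R0 = 28 + 1 = 29  → 29 < 33, loop
  ADD #30: R0 = 29 + 1 = 30  → 30 < 33, loop
  ADD #31: R0 = 30 + 1 = 31  → 31 < 33, loop
  ADD #32: R0 = 31 + 1 = 32  → 32 < 33, loop
  ADD #33: R0 = 32 + 1 = 33  → 33 >= 33, exit
Total ADD instructions: 33

33


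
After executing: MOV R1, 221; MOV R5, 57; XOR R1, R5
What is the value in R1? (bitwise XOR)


Register state trace:
  MOV R1, 221  → R1 = 221 (0b11011101)
  MOV R5, 57  → R5 = 57 (0b00111001)
  XOR R1, R5  → R1 = 221 XOR 57 = 228 (0b11100100)
Final: R1 = 228

228


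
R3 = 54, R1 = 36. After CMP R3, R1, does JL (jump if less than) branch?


Trace:
  R3 = 54, R1 = 36
  CMP R3, R1  → compares 54 vs 36
  JL checks: is 54 less than 36?
  54 > 36, so condition is false
Branch taken: No

No


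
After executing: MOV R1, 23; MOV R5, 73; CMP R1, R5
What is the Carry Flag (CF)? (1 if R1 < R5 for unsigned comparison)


Register state trace:
  MOV R1, 23  → R1 = 23
  MOV R5, 73  → R5 = 73
  CMP R1, R5  → unsigned 23 - 73: borrow occurs
  23 < 73, so CF = 1
CF = 1

1


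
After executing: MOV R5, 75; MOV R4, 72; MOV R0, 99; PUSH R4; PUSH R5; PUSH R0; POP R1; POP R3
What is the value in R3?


Stack trace (top is rightmost):
  MOV R5, 75  → R5 = 75
  MOV R4, 72  → R4 = 72
  MOV R0, 99  → R0 = 99
  PUSH R4  → stack: [72]
  PUSH R5  → stack: [72, 75]
  PUSH R0  → stack: [72, 75, 99]
  POP R1  → R1 = 99, stack: [72, 75]
  POP R3  → R3 = 75, stack: [72]
Final: R3 = 75

75


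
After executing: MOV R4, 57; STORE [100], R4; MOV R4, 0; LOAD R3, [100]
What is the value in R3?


Register and memory trace:
  MOV R4, 57  → R4 = 57
  STORE [100], R4  → mem[100] = 57
  MOV R4, 0  → R4 = 0
  LOAD R3, [100]  → R3 = mem[100] = 57
Final: R3 = 57

57


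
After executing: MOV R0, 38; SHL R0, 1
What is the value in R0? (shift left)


Register state trace:
  MOV R0, 38  → R0 = 38
  SHL R0, 1  → R0 = 38 << 1 = 38 * 2^1 = 76
Final: R0 = 76

76


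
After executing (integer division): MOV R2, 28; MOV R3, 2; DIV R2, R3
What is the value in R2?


Register state trace:
  MOV R2, 28  → R2 = 28
  MOV R3, 2  → R3 = 2
  DIV R2, R3  → R2 = 28 // 2 = 14
Final: R2 = 14

14


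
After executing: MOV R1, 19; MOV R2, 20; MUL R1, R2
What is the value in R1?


Register state trace:
  MOV R1, 19  → R1 = 19
  MOV R2, 20  → R2 = 20
  MUL R1, R2  → R1 = 19 * 20 = 380
Final: R1 = 380

380


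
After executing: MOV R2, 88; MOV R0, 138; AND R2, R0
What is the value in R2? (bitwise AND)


Register state trace:
  MOV R2, 88  → R2 = 88 (0b01011000)
  MOV R0, 138  → R0 = 138 (0b10001010)
  AND R2, R0  → R2 = 88 AND 138 = 8 (0b00001000)
Final: R2 = 8

8


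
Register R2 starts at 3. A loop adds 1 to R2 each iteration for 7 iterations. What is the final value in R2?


Starting value: R2 = 3
  Iter 1: R2 = 3 + 1 = 4
  Iter 2: R2 = 4 + 1 = 5
  Iter 3: R2 = 5 + 1 = 6
  Iter 4: R2 = 6 + 1 = 7
  Iter 5: R2 = 7 + 1 = 8
  Iter 6: R2 = 8 + 1 = 9
  Iter 7: R2 = 9 + 1 = 10
Final: R2 = 10

10


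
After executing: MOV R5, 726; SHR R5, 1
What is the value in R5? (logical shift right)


Register state trace:
  MOV R5, 726  → R5 = 726
  SHR R5, 1  → R5 = 726 >> 1 = 726 // 2^1 = 363
Final: R5 = 363

363


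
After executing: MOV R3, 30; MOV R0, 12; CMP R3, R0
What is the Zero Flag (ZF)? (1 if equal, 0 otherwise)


Register state trace:
  MOV R3, 30  → R3 = 30
  MOV R0, 12  → R0 = 12
  CMP R3, R0  → computes 30 - 12 = 18
  Result is nonzero, so values are not equal
ZF = 0

0


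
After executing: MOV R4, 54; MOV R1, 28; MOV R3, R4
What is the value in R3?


Register state trace:
  MOV R4, 54  → R4 = 54
  MOV R1, 28  → R1 = 28
  MOV R3, R4  → R3 = 54
Final: R3 = 54

54


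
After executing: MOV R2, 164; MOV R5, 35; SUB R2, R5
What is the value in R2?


Register state trace:
  MOV R2, 164  → R2 = 164
  MOV R5, 35  → R5 = 35
  SUB R2, R5  → R2 = 164 - 35 = 129
Final: R2 = 129

129


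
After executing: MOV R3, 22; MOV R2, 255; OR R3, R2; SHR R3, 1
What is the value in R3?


Register state trace:
  MOV R3, 22  → R3 = 22 (0b00010110)
  MOV R2, 255  → R2 = 255 (0b11111111)
  OR R3, R2  → R3 = 22 OR 255 = 255 (0b11111111)
  SHR R3, 1  → R3 = 255 >> 1 = 127
Final: R3 = 127

127


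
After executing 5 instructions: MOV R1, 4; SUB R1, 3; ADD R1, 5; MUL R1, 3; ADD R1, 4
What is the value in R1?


Register state trace:
  MOV R1, 4  → R1 = 4
  SUB R1, 3  → R1 = 4 - 3 = 1
  ADD R1, 5  → R1 = 1 + 5 = 6
  MUL R1, 3  → R1 = 6 * 3 = 18
  ADD R1, 4  → R1 = 18 + 4 = 22
Final: R1 = 22

22


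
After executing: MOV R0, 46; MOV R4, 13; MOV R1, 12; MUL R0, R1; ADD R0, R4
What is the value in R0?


Register state trace:
  MOV R0, 46  → R0 = 46
  MOV R4, 13  → R4 = 13
  MOV R1, 12  → R1 = 12
  MUL R0, R1  → R0 = 46 * 12 = 552
  ADD R0, R4  → R0 = 552 + 13 = 565
Final: R0 = 565

565


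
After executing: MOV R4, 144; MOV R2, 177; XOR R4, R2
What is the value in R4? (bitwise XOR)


Register state trace:
  MOV R4, 144  → R4 = 144 (0b10010000)
  MOV R2, 177  → R2 = 177 (0b10110001)
  XOR R4, R2  → R4 = 144 XOR 177 = 33 (0b00100001)
Final: R4 = 33

33


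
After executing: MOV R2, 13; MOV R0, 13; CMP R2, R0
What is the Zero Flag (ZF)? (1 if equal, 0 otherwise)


Register state trace:
  MOV R2, 13  → R2 = 13
  MOV R0, 13  → R0 = 13
  CMP R2, R0  → computes 13 - 13 = 0
  Result is zero, so values are equal
ZF = 1

1


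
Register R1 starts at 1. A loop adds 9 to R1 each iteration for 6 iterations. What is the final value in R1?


Starting value: R1 = 1
  Iter 1: R1 = 1 + 9 = 10
  Iter 2: R1 = 10 + 9 = 19
  Iter 3: R1 = 19 + 9 = 28
  Iter 4: R1 = 28 + 9 = 37
  Iter 5: R1 = 37 + 9 = 46
  Iter 6: R1 = 46 + 9 = 55
Final: R1 = 55

55


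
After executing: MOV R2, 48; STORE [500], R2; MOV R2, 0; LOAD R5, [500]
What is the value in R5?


Register and memory trace:
  MOV R2, 48  → R2 = 48
  STORE [500], R2  → mem[500] = 48
  MOV R2, 0  → R2 = 0
  LOAD R5, [500]  → R5 = mem[500] = 48
Final: R5 = 48

48


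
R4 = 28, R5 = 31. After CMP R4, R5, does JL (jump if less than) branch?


Trace:
  R4 = 28, R5 = 31
  CMP R4, R5  → compares 28 vs 31
  JL checks: is 28 less than 31?
  28 < 31, so condition is true
Branch taken: Yes

Yes


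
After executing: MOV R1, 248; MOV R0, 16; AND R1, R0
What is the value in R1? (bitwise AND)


Register state trace:
  MOV R1, 248  → R1 = 248 (0b11111000)
  MOV R0, 16  → R0 = 16 (0b00010000)
  AND R1, R0  → R1 = 248 AND 16 = 16 (0b00010000)
Final: R1 = 16

16


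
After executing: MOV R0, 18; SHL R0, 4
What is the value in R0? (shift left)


Register state trace:
  MOV R0, 18  → R0 = 18
  SHL R0, 4  → R0 = 18 << 4 = 18 * 2^4 = 288
Final: R0 = 288

288


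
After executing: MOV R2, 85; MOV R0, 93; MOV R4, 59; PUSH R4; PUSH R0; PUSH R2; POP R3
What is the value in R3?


Stack trace (top is rightmost):
  MOV R2, 85  → R2 = 85
  MOV R0, 93  → R0 = 93
  MOV R4, 59  → R4 = 59
  PUSH R4  → stack: [59]
  PUSH R0  → stack: [59, 93]
  PUSH R2  → stack: [59, 93, 85]
  POP R3  → R3 = 85, stack: [59, 93]
Final: R3 = 85

85


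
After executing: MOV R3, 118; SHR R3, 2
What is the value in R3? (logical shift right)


Register state trace:
  MOV R3, 118  → R3 = 118
  SHR R3, 2  → R3 = 118 >> 2 = 118 // 2^2 = 29
Final: R3 = 29

29


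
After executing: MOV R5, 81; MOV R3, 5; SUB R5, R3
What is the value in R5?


Register state trace:
  MOV R5, 81  → R5 = 81
  MOV R3, 5  → R3 = 5
  SUB R5, R3  → R5 = 81 - 5 = 76
Final: R5 = 76

76


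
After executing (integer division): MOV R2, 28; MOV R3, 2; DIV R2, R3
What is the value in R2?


Register state trace:
  MOV R2, 28  → R2 = 28
  MOV R3, 2  → R3 = 2
  DIV R2, R3  → R2 = 28 // 2 = 14
Final: R2 = 14

14


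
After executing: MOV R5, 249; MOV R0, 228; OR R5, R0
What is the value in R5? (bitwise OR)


Register state trace:
  MOV R5, 249  → R5 = 249 (0b11111001)
  MOV R0, 228  → R0 = 228 (0b11100100)
  OR R5, R0   → R5 = 249 OR 228 = 253 (0b11111101)
Final: R5 = 253

253


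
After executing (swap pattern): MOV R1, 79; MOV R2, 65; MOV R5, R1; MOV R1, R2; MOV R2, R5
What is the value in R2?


Register state trace (swap pattern):
  MOV R1, 79  → R1 = 79
  MOV R2, 65  → R2 = 65
  MOV R5, R1  → R5 = 79  (save R1)
  MOV R1, R2  → R1 = 65  (R1 gets R2's value)
  MOV R2, R5  → R2 = 79  (R2 gets saved value)
Final: R2 = 79

79


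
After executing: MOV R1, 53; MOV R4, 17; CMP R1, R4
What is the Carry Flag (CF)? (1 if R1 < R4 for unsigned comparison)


Register state trace:
  MOV R1, 53  → R1 = 53
  MOV R4, 17  → R4 = 17
  CMP R1, R4  → unsigned 53 - 17: no borrow
  53 >= 17, so CF = 0
CF = 0

0


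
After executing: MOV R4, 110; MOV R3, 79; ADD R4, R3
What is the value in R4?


Register state trace:
  MOV R4, 110  → R4 = 110
  MOV R3, 79  → R3 = 79
  ADD R4, R3  → R4 = 110 + 79 = 189
Final: R4 = 189

189


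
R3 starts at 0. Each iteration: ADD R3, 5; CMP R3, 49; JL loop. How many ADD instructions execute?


Loop trace (R3 starts at 0, target 49, step 5):
  ADD #1: R3 = 0 + 5 = 5  → 5 < 49, loop
  ADD #2: R3 = 5 + 5 = 10  → 10 < 49, loop
  ADD #3: R3 = 10 + 5 = 15  → 15 < 49, loop
  ADD #4: R3 = 15 + 5 = 20  → 20 < 49, loop
  ADD #5: R3 = 20 + 5 = 25  → 25 < 49, loop
  ADD #6: R3 = 25 + 5 = 30  → 30 < 49, loop
  ADD #7: R3 = 30 + 5 = 35  → 35 < 49, loop
  ADD #8: R3 = 35 + 5 = 40  → 40 < 49, loop
  ADD #9: R3 = 40 + 5 = 45  → 45 < 49, loop
  ADD #10: R3 = 45 + 5 = 50  → 50 >= 49, exit
Total ADD instructions: 10

10


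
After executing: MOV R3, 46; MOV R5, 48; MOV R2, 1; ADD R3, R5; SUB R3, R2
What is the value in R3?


Register state trace:
  MOV R3, 46  → R3 = 46
  MOV R5, 48  → R5 = 48
  MOV R2, 1  → R2 = 1
  ADD R3, R5  → R3 = 46 + 48 = 94
  SUB R3, R2  → R3 = 94 - 1 = 93
Final: R3 = 93

93


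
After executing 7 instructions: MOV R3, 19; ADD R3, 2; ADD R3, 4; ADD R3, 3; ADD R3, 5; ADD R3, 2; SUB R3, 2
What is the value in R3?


Register state trace:
  MOV R3, 19  → R3 = 19
  ADD R3, 2  → R3 = 19 + 2 = 21
  ADD R3, 4  → R3 = 21 + 4 = 25
  ADD R3, 3  → R3 = 25 + 3 = 28
  ADD R3, 5  → R3 = 28 + 5 = 33
  ADD R3, 2  → R3 = 33 + 2 = 35
  SUB R3, 2  → R3 = 35 - 2 = 33
Final: R3 = 33

33


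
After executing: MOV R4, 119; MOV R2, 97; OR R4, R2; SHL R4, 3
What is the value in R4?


Register state trace:
  MOV R4, 119  → R4 = 119 (0b01110111)
  MOV R2, 97  → R2 = 97 (0b01100001)
  OR R4, R2  → R4 = 119 OR 97 = 119 (0b01110111)
  SHL R4, 3  → R4 = 119 << 3 = 952
Final: R4 = 952

952


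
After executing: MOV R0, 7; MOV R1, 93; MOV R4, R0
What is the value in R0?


Register state trace:
  MOV R0, 7  → R0 = 7
  MOV R1, 93  → R1 = 93
  MOV R4, R0  → R4 = 7
Final: R0 = 7

7


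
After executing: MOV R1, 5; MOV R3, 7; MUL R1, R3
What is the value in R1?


Register state trace:
  MOV R1, 5  → R1 = 5
  MOV R3, 7  → R3 = 7
  MUL R1, R3  → R1 = 5 * 7 = 35
Final: R1 = 35

35


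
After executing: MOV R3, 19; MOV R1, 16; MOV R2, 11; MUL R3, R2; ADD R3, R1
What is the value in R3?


Register state trace:
  MOV R3, 19  → R3 = 19
  MOV R1, 16  → R1 = 16
  MOV R2, 11  → R2 = 11
  MUL R3, R2  → R3 = 19 * 11 = 209
  ADD R3, R1  → R3 = 209 + 16 = 225
Final: R3 = 225

225


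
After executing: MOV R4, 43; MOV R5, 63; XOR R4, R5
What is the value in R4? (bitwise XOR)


Register state trace:
  MOV R4, 43  → R4 = 43 (0b00101011)
  MOV R5, 63  → R5 = 63 (0b00111111)
  XOR R4, R5  → R4 = 43 XOR 63 = 20 (0b00010100)
Final: R4 = 20

20


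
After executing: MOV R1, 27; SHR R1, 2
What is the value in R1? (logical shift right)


Register state trace:
  MOV R1, 27  → R1 = 27
  SHR R1, 2  → R1 = 27 >> 2 = 27 // 2^2 = 6
Final: R1 = 6

6


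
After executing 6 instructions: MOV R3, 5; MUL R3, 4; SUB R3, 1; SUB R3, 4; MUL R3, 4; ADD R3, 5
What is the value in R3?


Register state trace:
  MOV R3, 5  → R3 = 5
  MUL R3, 4  → R3 = 5 * 4 = 20
  SUB R3, 1  → R3 = 20 - 1 = 19
  SUB R3, 4  → R3 = 19 - 4 = 15
  MUL R3, 4  → R3 = 15 * 4 = 60
  ADD R3, 5  → R3 = 60 + 5 = 65
Final: R3 = 65

65


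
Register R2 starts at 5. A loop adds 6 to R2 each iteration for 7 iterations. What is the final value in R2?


Starting value: R2 = 5
  Iter 1: R2 = 5 + 6 = 11
  Iter 2: R2 = 11 + 6 = 17
  Iter 3: R2 = 17 + 6 = 23
  Iter 4: R2 = 23 + 6 = 29
  Iter 5: R2 = 29 + 6 = 35
  Iter 6: R2 = 35 + 6 = 41
  Iter 7: R2 = 41 + 6 = 47
Final: R2 = 47

47


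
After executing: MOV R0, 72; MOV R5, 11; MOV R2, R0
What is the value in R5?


Register state trace:
  MOV R0, 72  → R0 = 72
  MOV R5, 11  → R5 = 11
  MOV R2, R0  → R2 = 72
Final: R5 = 11

11


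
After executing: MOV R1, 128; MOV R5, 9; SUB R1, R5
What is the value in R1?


Register state trace:
  MOV R1, 128  → R1 = 128
  MOV R5, 9  → R5 = 9
  SUB R1, R5  → R1 = 128 - 9 = 119
Final: R1 = 119

119


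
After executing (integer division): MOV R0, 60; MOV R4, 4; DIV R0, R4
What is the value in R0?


Register state trace:
  MOV R0, 60  → R0 = 60
  MOV R4, 4  → R4 = 4
  DIV R0, R4  → R0 = 60 // 4 = 15
Final: R0 = 15

15


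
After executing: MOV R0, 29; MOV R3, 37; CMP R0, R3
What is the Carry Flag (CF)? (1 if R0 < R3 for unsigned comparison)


Register state trace:
  MOV R0, 29  → R0 = 29
  MOV R3, 37  → R3 = 37
  CMP R0, R3  → unsigned 29 - 37: borrow occurs
  29 < 37, so CF = 1
CF = 1

1


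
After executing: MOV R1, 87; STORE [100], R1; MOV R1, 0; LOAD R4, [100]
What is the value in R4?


Register and memory trace:
  MOV R1, 87  → R1 = 87
  STORE [100], R1  → mem[100] = 87
  MOV R1, 0  → R1 = 0
  LOAD R4, [100]  → R4 = mem[100] = 87
Final: R4 = 87

87


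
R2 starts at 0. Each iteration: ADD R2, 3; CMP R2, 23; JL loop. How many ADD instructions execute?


Loop trace (R2 starts at 0, target 23, step 3):
  ADD #1: R2 = 0 + 3 = 3  → 3 < 23, loop
  ADD #2: R2 = 3 + 3 = 6  → 6 < 23, loop
  ADD #3: R2 = 6 + 3 = 9  → 9 < 23, loop
  ADD #4: R2 = 9 + 3 = 12  → 12 < 23, loop
  ADD #5: R2 = 12 + 3 = 15  → 15 < 23, loop
  ADD #6: R2 = 15 + 3 = 18  → 18 < 23, loop
  ADD #7: R2 = 18 + 3 = 21  → 21 < 23, loop
  ADD #8: R2 = 21 + 3 = 24  → 24 >= 23, exit
Total ADD instructions: 8

8


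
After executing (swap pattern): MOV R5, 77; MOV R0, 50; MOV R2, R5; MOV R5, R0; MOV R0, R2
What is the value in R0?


Register state trace (swap pattern):
  MOV R5, 77  → R5 = 77
  MOV R0, 50  → R0 = 50
  MOV R2, R5  → R2 = 77  (save R5)
  MOV R5, R0  → R5 = 50  (R5 gets R0's value)
  MOV R0, R2  → R0 = 77  (R0 gets saved value)
Final: R0 = 77

77


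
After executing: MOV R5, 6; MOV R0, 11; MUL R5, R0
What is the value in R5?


Register state trace:
  MOV R5, 6  → R5 = 6
  MOV R0, 11  → R0 = 11
  MUL R5, R0  → R5 = 6 * 11 = 66
Final: R5 = 66

66


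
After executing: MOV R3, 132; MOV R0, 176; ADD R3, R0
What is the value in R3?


Register state trace:
  MOV R3, 132  → R3 = 132
  MOV R0, 176  → R0 = 176
  ADD R3, R0  → R3 = 132 + 176 = 308
Final: R3 = 308

308


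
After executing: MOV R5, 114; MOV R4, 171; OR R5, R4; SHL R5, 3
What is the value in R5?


Register state trace:
  MOV R5, 114  → R5 = 114 (0b01110010)
  MOV R4, 171  → R4 = 171 (0b10101011)
  OR R5, R4  → R5 = 114 OR 171 = 251 (0b11111011)
  SHL R5, 3  → R5 = 251 << 3 = 2008
Final: R5 = 2008

2008


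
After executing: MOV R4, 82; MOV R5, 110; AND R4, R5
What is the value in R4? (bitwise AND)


Register state trace:
  MOV R4, 82  → R4 = 82 (0b01010010)
  MOV R5, 110  → R5 = 110 (0b01101110)
  AND R4, R5  → R4 = 82 AND 110 = 66 (0b01000010)
Final: R4 = 66

66


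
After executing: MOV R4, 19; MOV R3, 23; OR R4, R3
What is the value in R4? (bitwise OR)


Register state trace:
  MOV R4, 19  → R4 = 19 (0b00010011)
  MOV R3, 23  → R3 = 23 (0b00010111)
  OR R4, R3   → R4 = 19 OR 23 = 23 (0b00010111)
Final: R4 = 23

23


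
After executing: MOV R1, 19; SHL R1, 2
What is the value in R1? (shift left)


Register state trace:
  MOV R1, 19  → R1 = 19
  SHL R1, 2  → R1 = 19 << 2 = 19 * 2^2 = 76
Final: R1 = 76

76


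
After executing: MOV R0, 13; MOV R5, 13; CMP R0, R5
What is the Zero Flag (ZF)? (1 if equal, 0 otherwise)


Register state trace:
  MOV R0, 13  → R0 = 13
  MOV R5, 13  → R5 = 13
  CMP R0, R5  → computes 13 - 13 = 0
  Result is zero, so values are equal
ZF = 1

1


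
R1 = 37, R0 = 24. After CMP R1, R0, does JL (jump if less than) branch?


Trace:
  R1 = 37, R0 = 24
  CMP R1, R0  → compares 37 vs 24
  JL checks: is 37 less than 24?
  37 > 24, so condition is false
Branch taken: No

No


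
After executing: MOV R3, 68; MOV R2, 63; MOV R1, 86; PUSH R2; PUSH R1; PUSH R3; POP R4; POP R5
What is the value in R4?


Stack trace (top is rightmost):
  MOV R3, 68  → R3 = 68
  MOV R2, 63  → R2 = 63
  MOV R1, 86  → R1 = 86
  PUSH R2  → stack: [63]
  PUSH R1  → stack: [63, 86]
  PUSH R3  → stack: [63, 86, 68]
  POP R4  → R4 = 68, stack: [63, 86]
  POP R5  → R5 = 86, stack: [63]
Final: R4 = 68

68


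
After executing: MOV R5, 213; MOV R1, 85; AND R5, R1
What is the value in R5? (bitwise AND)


Register state trace:
  MOV R5, 213  → R5 = 213 (0b11010101)
  MOV R1, 85  → R1 = 85 (0b01010101)
  AND R5, R1  → R5 = 213 AND 85 = 85 (0b01010101)
Final: R5 = 85

85


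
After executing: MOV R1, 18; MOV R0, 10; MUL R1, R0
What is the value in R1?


Register state trace:
  MOV R1, 18  → R1 = 18
  MOV R0, 10  → R0 = 10
  MUL R1, R0  → R1 = 18 * 10 = 180
Final: R1 = 180

180


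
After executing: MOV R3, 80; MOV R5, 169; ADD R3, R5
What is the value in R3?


Register state trace:
  MOV R3, 80  → R3 = 80
  MOV R5, 169  → R5 = 169
  ADD R3, R5  → R3 = 80 + 169 = 249
Final: R3 = 249

249


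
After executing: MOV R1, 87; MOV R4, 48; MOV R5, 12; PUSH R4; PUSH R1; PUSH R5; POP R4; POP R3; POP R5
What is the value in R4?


Stack trace (top is rightmost):
  MOV R1, 87  → R1 = 87
  MOV R4, 48  → R4 = 48
  MOV R5, 12  → R5 = 12
  PUSH R4  → stack: [48]
  PUSH R1  → stack: [48, 87]
  PUSH R5  → stack: [48, 87, 12]
  POP R4  → R4 = 12, stack: [48, 87]
  POP R3  → R3 = 87, stack: [48]
  POP R5  → R5 = 48, stack: []
Final: R4 = 12

12


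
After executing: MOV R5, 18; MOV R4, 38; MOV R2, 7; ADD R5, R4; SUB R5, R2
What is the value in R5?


Register state trace:
  MOV R5, 18  → R5 = 18
  MOV R4, 38  → R4 = 38
  MOV R2, 7  → R2 = 7
  ADD R5, R4  → R5 = 18 + 38 = 56
  SUB R5, R2  → R5 = 56 - 7 = 49
Final: R5 = 49

49


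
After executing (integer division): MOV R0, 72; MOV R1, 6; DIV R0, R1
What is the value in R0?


Register state trace:
  MOV R0, 72  → R0 = 72
  MOV R1, 6  → R1 = 6
  DIV R0, R1  → R0 = 72 // 6 = 12
Final: R0 = 12

12


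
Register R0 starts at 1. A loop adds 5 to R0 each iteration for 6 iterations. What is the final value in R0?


Starting value: R0 = 1
  Iter 1: R0 = 1 + 5 = 6
  Iter 2: R0 = 6 + 5 = 11
  Iter 3: R0 = 11 + 5 = 16
  Iter 4: R0 = 16 + 5 = 21
  Iter 5: R0 = 21 + 5 = 26
  Iter 6: R0 = 26 + 5 = 31
Final: R0 = 31

31


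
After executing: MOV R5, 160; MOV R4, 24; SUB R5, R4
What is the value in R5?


Register state trace:
  MOV R5, 160  → R5 = 160
  MOV R4, 24  → R4 = 24
  SUB R5, R4  → R5 = 160 - 24 = 136
Final: R5 = 136

136


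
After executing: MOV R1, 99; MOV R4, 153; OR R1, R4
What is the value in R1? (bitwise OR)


Register state trace:
  MOV R1, 99  → R1 = 99 (0b01100011)
  MOV R4, 153  → R4 = 153 (0b10011001)
  OR R1, R4   → R1 = 99 OR 153 = 251 (0b11111011)
Final: R1 = 251

251


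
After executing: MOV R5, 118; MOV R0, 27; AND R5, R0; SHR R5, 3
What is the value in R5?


Register state trace:
  MOV R5, 118  → R5 = 118 (0b01110110)
  MOV R0, 27  → R0 = 27 (0b00011011)
  AND R5, R0  → R5 = 118 AND 27 = 18 (0b00010010)
  SHR R5, 3  → R5 = 18 >> 3 = 2
Final: R5 = 2

2


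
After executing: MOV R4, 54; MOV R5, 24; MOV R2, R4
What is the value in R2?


Register state trace:
  MOV R4, 54  → R4 = 54
  MOV R5, 24  → R5 = 24
  MOV R2, R4  → R2 = 54
Final: R2 = 54

54


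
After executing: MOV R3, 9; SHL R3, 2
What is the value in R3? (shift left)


Register state trace:
  MOV R3, 9  → R3 = 9
  SHL R3, 2  → R3 = 9 << 2 = 9 * 2^2 = 36
Final: R3 = 36

36


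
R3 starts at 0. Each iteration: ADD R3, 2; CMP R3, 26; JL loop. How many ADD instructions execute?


Loop trace (R3 starts at 0, target 26, step 2):
  ADD #1: R3 = 0 + 2 = 2  → 2 < 26, loop
  ADD #2: R3 = 2 + 2 = 4  → 4 < 26, loop
  ADD #3: R3 = 4 + 2 = 6  → 6 < 26, loop
  ADD #4: R3 = 6 + 2 = 8  → 8 < 26, loop
  ADD #5: R3 = 8 + 2 = 10  → 10 < 26, loop
  ADD #6: R3 = 10 + 2 = 12  → 12 < 26, loop
  ADD #7: R3 = 12 + 2 = 14  → 14 < 26, loop
  ADD #8: R3 = 14 + 2 = 16  → 16 < 26, loop
  ADD #9: R3 = 16 + 2 = 18  → 18 < 26, loop
  ADD #10: R3 = 18 + 2 = 20  → 20 < 26, loop
  ADD #11: R3 = 20 + 2 = 22  → 22 < 26, loop
  ADD #12: R3 = 22 + 2 = 24  → 24 < 26, loop
  ADD #13: R3 = 24 + 2 = 26  → 26 >= 26, exit
Total ADD instructions: 13

13


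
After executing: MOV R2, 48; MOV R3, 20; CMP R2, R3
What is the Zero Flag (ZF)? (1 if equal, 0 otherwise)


Register state trace:
  MOV R2, 48  → R2 = 48
  MOV R3, 20  → R3 = 20
  CMP R2, R3  → computes 48 - 20 = 28
  Result is nonzero, so values are not equal
ZF = 0

0


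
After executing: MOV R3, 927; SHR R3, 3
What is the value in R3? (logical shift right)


Register state trace:
  MOV R3, 927  → R3 = 927
  SHR R3, 3  → R3 = 927 >> 3 = 927 // 2^3 = 115
Final: R3 = 115

115


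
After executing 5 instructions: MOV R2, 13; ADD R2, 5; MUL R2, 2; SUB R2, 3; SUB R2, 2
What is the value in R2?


Register state trace:
  MOV R2, 13  → R2 = 13
  ADD R2, 5  → R2 = 13 + 5 = 18
  MUL R2, 2  → R2 = 18 * 2 = 36
  SUB R2, 3  → R2 = 36 - 3 = 33
  SUB R2, 2  → R2 = 33 - 2 = 31
Final: R2 = 31

31


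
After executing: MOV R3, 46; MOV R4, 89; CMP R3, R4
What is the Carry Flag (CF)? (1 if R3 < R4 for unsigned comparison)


Register state trace:
  MOV R3, 46  → R3 = 46
  MOV R4, 89  → R4 = 89
  CMP R3, R4  → unsigned 46 - 89: borrow occurs
  46 < 89, so CF = 1
CF = 1

1


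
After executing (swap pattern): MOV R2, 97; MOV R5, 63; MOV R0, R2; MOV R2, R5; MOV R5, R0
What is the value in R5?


Register state trace (swap pattern):
  MOV R2, 97  → R2 = 97
  MOV R5, 63  → R5 = 63
  MOV R0, R2  → R0 = 97  (save R2)
  MOV R2, R5  → R2 = 63  (R2 gets R5's value)
  MOV R5, R0  → R5 = 97  (R5 gets saved value)
Final: R5 = 97

97


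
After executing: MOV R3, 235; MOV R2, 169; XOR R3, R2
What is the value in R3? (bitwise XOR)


Register state trace:
  MOV R3, 235  → R3 = 235 (0b11101011)
  MOV R2, 169  → R2 = 169 (0b10101001)
  XOR R3, R2  → R3 = 235 XOR 169 = 66 (0b01000010)
Final: R3 = 66

66


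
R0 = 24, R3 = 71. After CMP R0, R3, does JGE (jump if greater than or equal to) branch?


Trace:
  R0 = 24, R3 = 71
  CMP R0, R3  → compares 24 vs 71
  JGE checks: is 24 greater than or equal to 71?
  24 < 71, so condition is false
Branch taken: No

No


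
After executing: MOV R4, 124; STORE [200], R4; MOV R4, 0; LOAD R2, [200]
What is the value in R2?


Register and memory trace:
  MOV R4, 124  → R4 = 124
  STORE [200], R4  → mem[200] = 124
  MOV R4, 0  → R4 = 0
  LOAD R2, [200]  → R2 = mem[200] = 124
Final: R2 = 124

124


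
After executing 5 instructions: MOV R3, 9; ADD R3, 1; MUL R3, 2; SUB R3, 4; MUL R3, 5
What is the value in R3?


Register state trace:
  MOV R3, 9  → R3 = 9
  ADD R3, 1  → R3 = 9 + 1 = 10
  MUL R3, 2  → R3 = 10 * 2 = 20
  SUB R3, 4  → R3 = 20 - 4 = 16
  MUL R3, 5  → R3 = 16 * 5 = 80
Final: R3 = 80

80


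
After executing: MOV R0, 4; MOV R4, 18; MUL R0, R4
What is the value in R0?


Register state trace:
  MOV R0, 4  → R0 = 4
  MOV R4, 18  → R4 = 18
  MUL R0, R4  → R0 = 4 * 18 = 72
Final: R0 = 72

72


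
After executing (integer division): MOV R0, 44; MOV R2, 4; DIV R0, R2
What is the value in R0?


Register state trace:
  MOV R0, 44  → R0 = 44
  MOV R2, 4  → R2 = 4
  DIV R0, R2  → R0 = 44 // 4 = 11
Final: R0 = 11

11


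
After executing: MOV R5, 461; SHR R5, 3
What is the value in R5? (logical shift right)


Register state trace:
  MOV R5, 461  → R5 = 461
  SHR R5, 3  → R5 = 461 >> 3 = 461 // 2^3 = 57
Final: R5 = 57

57


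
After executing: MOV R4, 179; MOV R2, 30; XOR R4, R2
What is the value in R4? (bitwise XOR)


Register state trace:
  MOV R4, 179  → R4 = 179 (0b10110011)
  MOV R2, 30  → R2 = 30 (0b00011110)
  XOR R4, R2  → R4 = 179 XOR 30 = 173 (0b10101101)
Final: R4 = 173

173


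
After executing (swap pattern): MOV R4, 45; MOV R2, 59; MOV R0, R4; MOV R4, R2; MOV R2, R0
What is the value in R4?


Register state trace (swap pattern):
  MOV R4, 45  → R4 = 45
  MOV R2, 59  → R2 = 59
  MOV R0, R4  → R0 = 45  (save R4)
  MOV R4, R2  → R4 = 59  (R4 gets R2's value)
  MOV R2, R0  → R2 = 45  (R2 gets saved value)
Final: R4 = 59

59


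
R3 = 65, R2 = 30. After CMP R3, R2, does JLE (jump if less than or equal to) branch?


Trace:
  R3 = 65, R2 = 30
  CMP R3, R2  → compares 65 vs 30
  JLE checks: is 65 less than or equal to 30?
  65 > 30, so condition is false
Branch taken: No

No


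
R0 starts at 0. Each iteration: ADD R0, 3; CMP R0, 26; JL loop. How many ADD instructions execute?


Loop trace (R0 starts at 0, target 26, step 3):
  ADD #1: R0 = 0 + 3 = 3  → 3 < 26, loop
  ADD #2: R0 = 3 + 3 = 6  → 6 < 26, loop
  ADD #3: R0 = 6 + 3 = 9  → 9 < 26, loop
  ADD #4: R0 = 9 + 3 = 12  → 12 < 26, loop
  ADD #5: R0 = 12 + 3 = 15  → 15 < 26, loop
  ADD #6: R0 = 15 + 3 = 18  → 18 < 26, loop
  ADD #7: R0 = 18 + 3 = 21  → 21 < 26, loop
  ADD #8: R0 = 21 + 3 = 24  → 24 < 26, loop
  ADD #9: R0 = 24 + 3 = 27  → 27 >= 26, exit
Total ADD instructions: 9

9


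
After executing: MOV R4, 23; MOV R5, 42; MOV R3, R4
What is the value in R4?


Register state trace:
  MOV R4, 23  → R4 = 23
  MOV R5, 42  → R5 = 42
  MOV R3, R4  → R3 = 23
Final: R4 = 23

23


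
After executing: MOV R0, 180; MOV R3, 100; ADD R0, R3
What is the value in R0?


Register state trace:
  MOV R0, 180  → R0 = 180
  MOV R3, 100  → R3 = 100
  ADD R0, R3  → R0 = 180 + 100 = 280
Final: R0 = 280

280


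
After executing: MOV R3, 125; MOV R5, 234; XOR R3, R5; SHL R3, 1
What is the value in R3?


Register state trace:
  MOV R3, 125  → R3 = 125 (0b01111101)
  MOV R5, 234  → R5 = 234 (0b11101010)
  XOR R3, R5  → R3 = 125 XOR 234 = 151 (0b10010111)
  SHL R3, 1  → R3 = 151 << 1 = 302
Final: R3 = 302

302


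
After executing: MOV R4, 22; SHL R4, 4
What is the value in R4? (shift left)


Register state trace:
  MOV R4, 22  → R4 = 22
  SHL R4, 4  → R4 = 22 << 4 = 22 * 2^4 = 352
Final: R4 = 352

352


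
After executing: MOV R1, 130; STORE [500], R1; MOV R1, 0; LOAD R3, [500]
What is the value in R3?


Register and memory trace:
  MOV R1, 130  → R1 = 130
  STORE [500], R1  → mem[500] = 130
  MOV R1, 0  → R1 = 0
  LOAD R3, [500]  → R3 = mem[500] = 130
Final: R3 = 130

130


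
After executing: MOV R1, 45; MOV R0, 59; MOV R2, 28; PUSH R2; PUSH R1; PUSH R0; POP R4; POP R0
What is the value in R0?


Stack trace (top is rightmost):
  MOV R1, 45  → R1 = 45
  MOV R0, 59  → R0 = 59
  MOV R2, 28  → R2 = 28
  PUSH R2  → stack: [28]
  PUSH R1  → stack: [28, 45]
  PUSH R0  → stack: [28, 45, 59]
  POP R4  → R4 = 59, stack: [28, 45]
  POP R0  → R0 = 45, stack: [28]
Final: R0 = 45

45


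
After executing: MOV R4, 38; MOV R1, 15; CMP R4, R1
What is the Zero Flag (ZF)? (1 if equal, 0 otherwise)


Register state trace:
  MOV R4, 38  → R4 = 38
  MOV R1, 15  → R1 = 15
  CMP R4, R1  → computes 38 - 15 = 23
  Result is nonzero, so values are not equal
ZF = 0

0


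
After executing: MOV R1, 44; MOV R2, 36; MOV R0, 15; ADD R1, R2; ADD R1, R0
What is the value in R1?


Register state trace:
  MOV R1, 44  → R1 = 44
  MOV R2, 36  → R2 = 36
  MOV R0, 15  → R0 = 15
  ADD R1, R2  → R1 = 44 + 36 = 80
  ADD R1, R0  → R1 = 80 + 15 = 95
Final: R1 = 95

95


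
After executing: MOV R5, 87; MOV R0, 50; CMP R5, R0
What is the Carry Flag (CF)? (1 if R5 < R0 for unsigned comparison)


Register state trace:
  MOV R5, 87  → R5 = 87
  MOV R0, 50  → R0 = 50
  CMP R5, R0  → unsigned 87 - 50: no borrow
  87 >= 50, so CF = 0
CF = 0

0


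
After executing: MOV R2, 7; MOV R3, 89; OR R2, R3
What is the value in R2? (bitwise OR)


Register state trace:
  MOV R2, 7  → R2 = 7 (0b00000111)
  MOV R3, 89  → R3 = 89 (0b01011001)
  OR R2, R3   → R2 = 7 OR 89 = 95 (0b01011111)
Final: R2 = 95

95


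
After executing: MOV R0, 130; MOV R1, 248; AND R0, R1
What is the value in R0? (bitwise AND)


Register state trace:
  MOV R0, 130  → R0 = 130 (0b10000010)
  MOV R1, 248  → R1 = 248 (0b11111000)
  AND R0, R1  → R0 = 130 AND 248 = 128 (0b10000000)
Final: R0 = 128

128


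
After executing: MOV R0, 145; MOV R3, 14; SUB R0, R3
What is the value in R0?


Register state trace:
  MOV R0, 145  → R0 = 145
  MOV R3, 14  → R3 = 14
  SUB R0, R3  → R0 = 145 - 14 = 131
Final: R0 = 131

131


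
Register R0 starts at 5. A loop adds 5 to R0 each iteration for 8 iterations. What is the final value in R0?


Starting value: R0 = 5
  Iter 1: R0 = 5 + 5 = 10
  Iter 2: R0 = 10 + 5 = 15
  Iter 3: R0 = 15 + 5 = 20
  Iter 4: R0 = 20 + 5 = 25
  Iter 5: R0 = 25 + 5 = 30
  Iter 6: R0 = 30 + 5 = 35
  Iter 7: R0 = 35 + 5 = 40
  Iter 8: R0 = 40 + 5 = 45
Final: R0 = 45

45


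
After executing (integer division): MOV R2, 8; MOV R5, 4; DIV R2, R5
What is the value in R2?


Register state trace:
  MOV R2, 8  → R2 = 8
  MOV R5, 4  → R5 = 4
  DIV R2, R5  → R2 = 8 // 4 = 2
Final: R2 = 2

2


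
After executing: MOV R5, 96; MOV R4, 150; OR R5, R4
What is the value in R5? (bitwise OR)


Register state trace:
  MOV R5, 96  → R5 = 96 (0b01100000)
  MOV R4, 150  → R4 = 150 (0b10010110)
  OR R5, R4   → R5 = 96 OR 150 = 246 (0b11110110)
Final: R5 = 246

246


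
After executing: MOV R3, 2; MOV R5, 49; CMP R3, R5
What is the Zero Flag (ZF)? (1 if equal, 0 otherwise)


Register state trace:
  MOV R3, 2  → R3 = 2
  MOV R5, 49  → R5 = 49
  CMP R3, R5  → computes 2 - 49 = -47
  Result is nonzero, so values are not equal
ZF = 0

0


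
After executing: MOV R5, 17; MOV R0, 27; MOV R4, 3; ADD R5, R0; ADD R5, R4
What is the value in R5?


Register state trace:
  MOV R5, 17  → R5 = 17
  MOV R0, 27  → R0 = 27
  MOV R4, 3  → R4 = 3
  ADD R5, R0  → R5 = 17 + 27 = 44
  ADD R5, R4  → R5 = 44 + 3 = 47
Final: R5 = 47

47


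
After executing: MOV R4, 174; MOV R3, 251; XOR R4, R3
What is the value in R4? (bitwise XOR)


Register state trace:
  MOV R4, 174  → R4 = 174 (0b10101110)
  MOV R3, 251  → R3 = 251 (0b11111011)
  XOR R4, R3  → R4 = 174 XOR 251 = 85 (0b01010101)
Final: R4 = 85

85


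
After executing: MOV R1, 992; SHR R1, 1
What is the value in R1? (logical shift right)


Register state trace:
  MOV R1, 992  → R1 = 992
  SHR R1, 1  → R1 = 992 >> 1 = 992 // 2^1 = 496
Final: R1 = 496

496


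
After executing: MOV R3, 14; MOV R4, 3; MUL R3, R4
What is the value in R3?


Register state trace:
  MOV R3, 14  → R3 = 14
  MOV R4, 3  → R4 = 3
  MUL R3, R4  → R3 = 14 * 3 = 42
Final: R3 = 42

42


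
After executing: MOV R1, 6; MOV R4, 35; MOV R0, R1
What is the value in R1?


Register state trace:
  MOV R1, 6  → R1 = 6
  MOV R4, 35  → R4 = 35
  MOV R0, R1  → R0 = 6
Final: R1 = 6

6


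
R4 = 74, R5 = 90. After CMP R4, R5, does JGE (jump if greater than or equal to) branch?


Trace:
  R4 = 74, R5 = 90
  CMP R4, R5  → compares 74 vs 90
  JGE checks: is 74 greater than or equal to 90?
  74 < 90, so condition is false
Branch taken: No

No


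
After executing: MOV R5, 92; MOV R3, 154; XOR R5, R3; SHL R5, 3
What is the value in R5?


Register state trace:
  MOV R5, 92  → R5 = 92 (0b01011100)
  MOV R3, 154  → R3 = 154 (0b10011010)
  XOR R5, R3  → R5 = 92 XOR 154 = 198 (0b11000110)
  SHL R5, 3  → R5 = 198 << 3 = 1584
Final: R5 = 1584

1584
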